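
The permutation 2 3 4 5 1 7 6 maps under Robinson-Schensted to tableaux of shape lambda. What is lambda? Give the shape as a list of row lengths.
[5, 2]

RSK row insertion gives P = [[1, 3, 4, 5, 6], [2, 7]], which has shape [5, 2].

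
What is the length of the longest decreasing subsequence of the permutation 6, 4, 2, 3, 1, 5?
4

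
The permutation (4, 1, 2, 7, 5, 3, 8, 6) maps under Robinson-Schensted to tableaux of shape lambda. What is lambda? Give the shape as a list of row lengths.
[4, 3, 1]

Row-insert each entry into an empty tableau.

After inserting 4: P = [[4]].
After inserting 1: P = [[1], [4]].
After inserting 2: P = [[1, 2], [4]].
After inserting 7: P = [[1, 2, 7], [4]].
After inserting 5: P = [[1, 2, 5], [4, 7]].
After inserting 3: P = [[1, 2, 3], [4, 5], [7]].
After inserting 8: P = [[1, 2, 3, 8], [4, 5], [7]].
After inserting 6: P = [[1, 2, 3, 6], [4, 5, 8], [7]].

The final insertion tableau P = [[1, 2, 3, 6], [4, 5, 8], [7]] has shape [4, 3, 1].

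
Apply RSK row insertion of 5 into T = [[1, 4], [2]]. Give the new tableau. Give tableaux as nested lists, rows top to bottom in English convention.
5 is larger than every entry of row 1, so it is appended to row 1. The new tableau is [[1, 4, 5], [2]].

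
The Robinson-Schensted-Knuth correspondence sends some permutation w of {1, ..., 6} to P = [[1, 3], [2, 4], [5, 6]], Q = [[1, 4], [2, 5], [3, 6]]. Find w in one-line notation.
5 2 1 6 4 3

Reverse the RSK construction: for i from n down to 1, find the cell of Q containing i, remove the entry at that cell from P, and reverse-bump it up through P; the value ejected from row 1 is w(i).

Step i=6: Q has 6 at row 3, column 2; remove 6 from row 3 of P and reverse-bump: 6 enters row 2 and ejects 4; 4 enters row 1 and ejects 3. So w(6) = 3. P is now [[1, 4], [2, 6], [5]].
Step i=5: Q has 5 at row 2, column 2; remove 6 from row 2 of P and reverse-bump: 6 enters row 1 and ejects 4. So w(5) = 4. P is now [[1, 6], [2], [5]].
Step i=4: Q has 4 at row 1, column 2; remove that cell from P, ejecting 6. So w(4) = 6. P is now [[1], [2], [5]].
Step i=3: Q has 3 at row 3, column 1; remove 5 from row 3 of P and reverse-bump: 5 enters row 2 and ejects 2; 2 enters row 1 and ejects 1. So w(3) = 1. P is now [[2], [5]].
Step i=2: Q has 2 at row 2, column 1; remove 5 from row 2 of P and reverse-bump: 5 enters row 1 and ejects 2. So w(2) = 2. P is now [[5]].
Step i=1: Q has 1 at row 1, column 1; remove that cell from P, ejecting 5. So w(1) = 5. P is now [].

So w = 5 2 1 6 4 3.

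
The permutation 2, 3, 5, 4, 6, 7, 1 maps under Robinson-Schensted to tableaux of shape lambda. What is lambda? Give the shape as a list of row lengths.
RSK row insertion gives P = [[1, 3, 4, 6, 7], [2], [5]], which has shape [5, 1, 1].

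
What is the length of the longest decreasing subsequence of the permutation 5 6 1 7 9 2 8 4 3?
4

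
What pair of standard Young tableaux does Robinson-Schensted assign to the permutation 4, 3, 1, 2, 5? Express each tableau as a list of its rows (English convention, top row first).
Insert each entry of the permutation into P by Schensted row insertion, recording in Q the position of each new cell.

Insert 4: appended to row 1. P = [[4]], Q = [[1]].
Insert 3: 3 bumps 4 from row 1; 4 starts row 2. P = [[3], [4]], Q = [[1], [2]].
Insert 1: 1 bumps 3 from row 1; 3 bumps 4 from row 2; 4 starts row 3. P = [[1], [3], [4]], Q = [[1], [2], [3]].
Insert 2: appended to row 1. P = [[1, 2], [3], [4]], Q = [[1, 4], [2], [3]].
Insert 5: appended to row 1. P = [[1, 2, 5], [3], [4]], Q = [[1, 4, 5], [2], [3]].

So P = [[1, 2, 5], [3], [4]], Q = [[1, 4, 5], [2], [3]].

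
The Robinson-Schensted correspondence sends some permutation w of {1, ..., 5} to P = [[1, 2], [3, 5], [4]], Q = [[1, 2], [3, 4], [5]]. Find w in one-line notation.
Reverse the RSK construction: for i from n down to 1, find the cell of Q containing i, remove the entry at that cell from P, and reverse-bump it up through P; the value ejected from row 1 is w(i).

Step i=5: Q has 5 at row 3, column 1; remove 4 from row 3 of P and reverse-bump: 4 enters row 2 and ejects 3; 3 enters row 1 and ejects 2. So w(5) = 2. P is now [[1, 3], [4, 5]].
Step i=4: Q has 4 at row 2, column 2; remove 5 from row 2 of P and reverse-bump: 5 enters row 1 and ejects 3. So w(4) = 3. P is now [[1, 5], [4]].
Step i=3: Q has 3 at row 2, column 1; remove 4 from row 2 of P and reverse-bump: 4 enters row 1 and ejects 1. So w(3) = 1. P is now [[4, 5]].
Step i=2: Q has 2 at row 1, column 2; remove that cell from P, ejecting 5. So w(2) = 5. P is now [[4]].
Step i=1: Q has 1 at row 1, column 1; remove that cell from P, ejecting 4. So w(1) = 4. P is now [].

So w = 4 5 1 3 2.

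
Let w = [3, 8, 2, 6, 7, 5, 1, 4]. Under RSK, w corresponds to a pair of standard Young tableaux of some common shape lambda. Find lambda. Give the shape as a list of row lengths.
[3, 2, 2, 1]

Row-insert each entry into an empty tableau.

After inserting 3: P = [[3]].
After inserting 8: P = [[3, 8]].
After inserting 2: P = [[2, 8], [3]].
After inserting 6: P = [[2, 6], [3, 8]].
After inserting 7: P = [[2, 6, 7], [3, 8]].
After inserting 5: P = [[2, 5, 7], [3, 6], [8]].
After inserting 1: P = [[1, 5, 7], [2, 6], [3], [8]].
After inserting 4: P = [[1, 4, 7], [2, 5], [3, 6], [8]].

The final insertion tableau P = [[1, 4, 7], [2, 5], [3, 6], [8]] has shape [3, 2, 2, 1].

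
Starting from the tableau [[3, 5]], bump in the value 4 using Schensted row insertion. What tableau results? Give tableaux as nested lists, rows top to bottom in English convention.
In row 1, 4 replaces 5 (the leftmost entry greater than 4); 5 is bumped to row 2. 5 starts a new row 2. The new tableau is [[3, 4], [5]].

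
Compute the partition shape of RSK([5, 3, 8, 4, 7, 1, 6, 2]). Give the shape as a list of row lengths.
[3, 2, 2, 1]

Row-insert each entry into an empty tableau.

After inserting 5: P = [[5]].
After inserting 3: P = [[3], [5]].
After inserting 8: P = [[3, 8], [5]].
After inserting 4: P = [[3, 4], [5, 8]].
After inserting 7: P = [[3, 4, 7], [5, 8]].
After inserting 1: P = [[1, 4, 7], [3, 8], [5]].
After inserting 6: P = [[1, 4, 6], [3, 7], [5, 8]].
After inserting 2: P = [[1, 2, 6], [3, 4], [5, 7], [8]].

The final insertion tableau P = [[1, 2, 6], [3, 4], [5, 7], [8]] has shape [3, 2, 2, 1].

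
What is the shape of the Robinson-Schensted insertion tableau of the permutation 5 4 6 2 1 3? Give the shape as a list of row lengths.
[2, 2, 1, 1]

Row-insert each entry into an empty tableau.

After inserting 5: P = [[5]].
After inserting 4: P = [[4], [5]].
After inserting 6: P = [[4, 6], [5]].
After inserting 2: P = [[2, 6], [4], [5]].
After inserting 1: P = [[1, 6], [2], [4], [5]].
After inserting 3: P = [[1, 3], [2, 6], [4], [5]].

The final insertion tableau P = [[1, 3], [2, 6], [4], [5]] has shape [2, 2, 1, 1].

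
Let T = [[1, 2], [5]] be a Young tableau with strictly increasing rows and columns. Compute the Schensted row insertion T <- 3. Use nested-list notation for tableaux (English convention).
3 is larger than every entry of row 1, so it is appended to row 1. The new tableau is [[1, 2, 3], [5]].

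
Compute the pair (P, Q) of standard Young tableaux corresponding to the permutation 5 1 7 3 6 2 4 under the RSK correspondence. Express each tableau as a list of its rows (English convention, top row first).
P = [[1, 2, 4], [3, 6], [5, 7]], Q = [[1, 3, 5], [2, 4], [6, 7]]

Insert each entry of the permutation into P by Schensted row insertion, recording in Q the position of each new cell.

Insert 5: appended to row 1. P = [[5]].
Insert 1: 1 bumps 5 from row 1; 5 starts row 2. P = [[1], [5]].
Insert 7: appended to row 1. P = [[1, 7], [5]].
Insert 3: 3 bumps 7 from row 1; 7 appends to row 2. P = [[1, 3], [5, 7]].
Insert 6: appended to row 1. P = [[1, 3, 6], [5, 7]].
Insert 2: 2 bumps 3 from row 1; 3 bumps 5 from row 2; 5 starts row 3. P = [[1, 2, 6], [3, 7], [5]].
Insert 4: 4 bumps 6 from row 1; 6 bumps 7 from row 2; 7 appends to row 3. P = [[1, 2, 4], [3, 6], [5, 7]].

So P = [[1, 2, 4], [3, 6], [5, 7]], Q = [[1, 3, 5], [2, 4], [6, 7]].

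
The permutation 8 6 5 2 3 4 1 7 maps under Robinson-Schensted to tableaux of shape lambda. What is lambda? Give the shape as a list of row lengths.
Row-insert each entry into an empty tableau.

After inserting 8: P = [[8]].
After inserting 6: P = [[6], [8]].
After inserting 5: P = [[5], [6], [8]].
After inserting 2: P = [[2], [5], [6], [8]].
After inserting 3: P = [[2, 3], [5], [6], [8]].
After inserting 4: P = [[2, 3, 4], [5], [6], [8]].
After inserting 1: P = [[1, 3, 4], [2], [5], [6], [8]].
After inserting 7: P = [[1, 3, 4, 7], [2], [5], [6], [8]].

The final insertion tableau P = [[1, 3, 4, 7], [2], [5], [6], [8]] has shape [4, 1, 1, 1, 1].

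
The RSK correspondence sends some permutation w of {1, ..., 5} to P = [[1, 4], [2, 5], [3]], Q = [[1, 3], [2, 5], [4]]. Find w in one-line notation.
Reverse the RSK construction: for i from n down to 1, find the cell of Q containing i, remove the entry at that cell from P, and reverse-bump it up through P; the value ejected from row 1 is w(i).

Step i=5: Q has 5 at row 2, column 2; remove 5 from row 2 of P and reverse-bump: 5 enters row 1 and ejects 4. So w(5) = 4. P is now [[1, 5], [2], [3]].
Step i=4: Q has 4 at row 3, column 1; remove 3 from row 3 of P and reverse-bump: 3 enters row 2 and ejects 2; 2 enters row 1 and ejects 1. So w(4) = 1. P is now [[2, 5], [3]].
Step i=3: Q has 3 at row 1, column 2; remove that cell from P, ejecting 5. So w(3) = 5. P is now [[2], [3]].
Step i=2: Q has 2 at row 2, column 1; remove 3 from row 2 of P and reverse-bump: 3 enters row 1 and ejects 2. So w(2) = 2. P is now [[3]].
Step i=1: Q has 1 at row 1, column 1; remove that cell from P, ejecting 3. So w(1) = 3. P is now [].

So w = 3 2 5 1 4.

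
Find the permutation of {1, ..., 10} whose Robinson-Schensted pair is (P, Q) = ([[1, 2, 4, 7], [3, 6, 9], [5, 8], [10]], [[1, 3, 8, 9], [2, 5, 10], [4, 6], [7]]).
5 3 10 1 8 6 2 4 9 7

Reverse the RSK construction: for i from n down to 1, find the cell of Q containing i, remove the entry at that cell from P, and reverse-bump it up through P; the value ejected from row 1 is w(i).

Step i=10: Q has 10 at row 2, column 3; remove 9 from row 2 of P and reverse-bump: 9 enters row 1 and ejects 7. So w(10) = 7. P is now [[1, 2, 4, 9], [3, 6], [5, 8], [10]].
Step i=9: Q has 9 at row 1, column 4; remove that cell from P, ejecting 9. So w(9) = 9. P is now [[1, 2, 4], [3, 6], [5, 8], [10]].
Step i=8: Q has 8 at row 1, column 3; remove that cell from P, ejecting 4. So w(8) = 4. P is now [[1, 2], [3, 6], [5, 8], [10]].
Step i=7: Q has 7 at row 4, column 1; remove 10 from row 4 of P and reverse-bump: 10 enters row 3 and ejects 8; 8 enters row 2 and ejects 6; 6 enters row 1 and ejects 2. So w(7) = 2. P is now [[1, 6], [3, 8], [5, 10]].
Step i=6: Q has 6 at row 3, column 2; remove 10 from row 3 of P and reverse-bump: 10 enters row 2 and ejects 8; 8 enters row 1 and ejects 6. So w(6) = 6. P is now [[1, 8], [3, 10], [5]].
Step i=5: Q has 5 at row 2, column 2; remove 10 from row 2 of P and reverse-bump: 10 enters row 1 and ejects 8. So w(5) = 8. P is now [[1, 10], [3], [5]].
Step i=4: Q has 4 at row 3, column 1; remove 5 from row 3 of P and reverse-bump: 5 enters row 2 and ejects 3; 3 enters row 1 and ejects 1. So w(4) = 1. P is now [[3, 10], [5]].
Step i=3: Q has 3 at row 1, column 2; remove that cell from P, ejecting 10. So w(3) = 10. P is now [[3], [5]].
Step i=2: Q has 2 at row 2, column 1; remove 5 from row 2 of P and reverse-bump: 5 enters row 1 and ejects 3. So w(2) = 3. P is now [[5]].
Step i=1: Q has 1 at row 1, column 1; remove that cell from P, ejecting 5. So w(1) = 5. P is now [].

So w = 5 3 10 1 8 6 2 4 9 7.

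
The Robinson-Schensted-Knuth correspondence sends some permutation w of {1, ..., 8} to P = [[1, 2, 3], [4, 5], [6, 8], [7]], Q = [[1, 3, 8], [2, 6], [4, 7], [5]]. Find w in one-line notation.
7 6 8 4 1 5 2 3

Reverse RSK: for i = n, n-1, ..., 1, locate i in Q, remove the corresponding corner cell from P, and reverse-bump its entry up through P; the value ejected from row 1 is w(i).

So w = 7 6 8 4 1 5 2 3.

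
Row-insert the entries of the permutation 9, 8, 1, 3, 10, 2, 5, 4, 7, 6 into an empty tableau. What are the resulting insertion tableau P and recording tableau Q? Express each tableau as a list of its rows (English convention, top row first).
Insert each entry of the permutation into P by Schensted row insertion, recording in Q the position of each new cell.

Insert 9: appended to row 1. P = [[9]].
Insert 8: 8 bumps 9 from row 1; 9 starts row 2. P = [[8], [9]].
Insert 1: 1 bumps 8 from row 1; 8 bumps 9 from row 2; 9 starts row 3. P = [[1], [8], [9]].
Insert 3: appended to row 1. P = [[1, 3], [8], [9]].
Insert 10: appended to row 1. P = [[1, 3, 10], [8], [9]].
Insert 2: 2 bumps 3 from row 1; 3 bumps 8 from row 2; 8 bumps 9 from row 3; 9 starts row 4. P = [[1, 2, 10], [3], [8], [9]].
Insert 5: 5 bumps 10 from row 1; 10 appends to row 2. P = [[1, 2, 5], [3, 10], [8], [9]].
Insert 4: 4 bumps 5 from row 1; 5 bumps 10 from row 2; 10 appends to row 3. P = [[1, 2, 4], [3, 5], [8, 10], [9]].
Insert 7: appended to row 1. P = [[1, 2, 4, 7], [3, 5], [8, 10], [9]].
Insert 6: 6 bumps 7 from row 1; 7 appends to row 2. P = [[1, 2, 4, 6], [3, 5, 7], [8, 10], [9]].

So P = [[1, 2, 4, 6], [3, 5, 7], [8, 10], [9]], Q = [[1, 4, 5, 9], [2, 7, 10], [3, 8], [6]].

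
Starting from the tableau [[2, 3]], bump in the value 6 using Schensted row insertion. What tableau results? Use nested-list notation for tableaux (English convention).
6 is larger than every entry of row 1, so it is appended to row 1. The new tableau is [[2, 3, 6]].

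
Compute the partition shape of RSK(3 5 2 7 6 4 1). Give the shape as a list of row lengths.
Row-insert each entry into an empty tableau.

After inserting 3: P = [[3]].
After inserting 5: P = [[3, 5]].
After inserting 2: P = [[2, 5], [3]].
After inserting 7: P = [[2, 5, 7], [3]].
After inserting 6: P = [[2, 5, 6], [3, 7]].
After inserting 4: P = [[2, 4, 6], [3, 5], [7]].
After inserting 1: P = [[1, 4, 6], [2, 5], [3], [7]].

The final insertion tableau P = [[1, 4, 6], [2, 5], [3], [7]] has shape [3, 2, 1, 1].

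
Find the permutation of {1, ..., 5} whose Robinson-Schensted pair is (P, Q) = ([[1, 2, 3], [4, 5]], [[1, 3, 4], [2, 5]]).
4 1 2 5 3

Reverse the RSK construction: for i from n down to 1, find the cell of Q containing i, remove the entry at that cell from P, and reverse-bump it up through P; the value ejected from row 1 is w(i).

Step i=5: Q has 5 at row 2, column 2; remove 5 from row 2 of P and reverse-bump: 5 enters row 1 and ejects 3. So w(5) = 3. P is now [[1, 2, 5], [4]].
Step i=4: Q has 4 at row 1, column 3; remove that cell from P, ejecting 5. So w(4) = 5. P is now [[1, 2], [4]].
Step i=3: Q has 3 at row 1, column 2; remove that cell from P, ejecting 2. So w(3) = 2. P is now [[1], [4]].
Step i=2: Q has 2 at row 2, column 1; remove 4 from row 2 of P and reverse-bump: 4 enters row 1 and ejects 1. So w(2) = 1. P is now [[4]].
Step i=1: Q has 1 at row 1, column 1; remove that cell from P, ejecting 4. So w(1) = 4. P is now [].

So w = 4 1 2 5 3.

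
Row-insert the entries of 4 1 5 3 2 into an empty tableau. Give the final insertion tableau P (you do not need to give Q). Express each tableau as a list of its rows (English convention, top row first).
P = [[1, 2], [3, 5], [4]]

Insert 4: appended to row 1. P = [[4]].
Insert 1: 1 bumps 4 from row 1; 4 starts row 2. P = [[1], [4]].
Insert 5: appended to row 1. P = [[1, 5], [4]].
Insert 3: 3 bumps 5 from row 1; 5 appends to row 2. P = [[1, 3], [4, 5]].
Insert 2: 2 bumps 3 from row 1; 3 bumps 4 from row 2; 4 starts row 3. P = [[1, 2], [3, 5], [4]].

So P = [[1, 2], [3, 5], [4]].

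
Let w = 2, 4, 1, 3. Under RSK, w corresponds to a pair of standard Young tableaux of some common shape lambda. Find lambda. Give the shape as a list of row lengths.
Row-insert each entry into an empty tableau.

After inserting 2: P = [[2]].
After inserting 4: P = [[2, 4]].
After inserting 1: P = [[1, 4], [2]].
After inserting 3: P = [[1, 3], [2, 4]].

The final insertion tableau P = [[1, 3], [2, 4]] has shape [2, 2].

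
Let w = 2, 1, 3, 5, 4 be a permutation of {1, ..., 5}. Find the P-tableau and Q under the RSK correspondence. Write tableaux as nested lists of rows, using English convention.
Insert each entry of the permutation into P by Schensted row insertion, recording in Q the position of each new cell.

Insert 2: appended to row 1. P = [[2]], Q = [[1]].
Insert 1: 1 bumps 2 from row 1; 2 starts row 2. P = [[1], [2]], Q = [[1], [2]].
Insert 3: appended to row 1. P = [[1, 3], [2]], Q = [[1, 3], [2]].
Insert 5: appended to row 1. P = [[1, 3, 5], [2]], Q = [[1, 3, 4], [2]].
Insert 4: 4 bumps 5 from row 1; 5 appends to row 2. P = [[1, 3, 4], [2, 5]], Q = [[1, 3, 4], [2, 5]].

So P = [[1, 3, 4], [2, 5]], Q = [[1, 3, 4], [2, 5]].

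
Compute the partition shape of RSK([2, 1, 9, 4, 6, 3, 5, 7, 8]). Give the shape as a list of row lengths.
Row-insert each entry into an empty tableau.

After inserting 2: P = [[2]].
After inserting 1: P = [[1], [2]].
After inserting 9: P = [[1, 9], [2]].
After inserting 4: P = [[1, 4], [2, 9]].
After inserting 6: P = [[1, 4, 6], [2, 9]].
After inserting 3: P = [[1, 3, 6], [2, 4], [9]].
After inserting 5: P = [[1, 3, 5], [2, 4, 6], [9]].
After inserting 7: P = [[1, 3, 5, 7], [2, 4, 6], [9]].
After inserting 8: P = [[1, 3, 5, 7, 8], [2, 4, 6], [9]].

The final insertion tableau P = [[1, 3, 5, 7, 8], [2, 4, 6], [9]] has shape [5, 3, 1].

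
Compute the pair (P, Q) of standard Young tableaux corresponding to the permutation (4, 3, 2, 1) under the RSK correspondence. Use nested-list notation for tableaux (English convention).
P = [[1], [2], [3], [4]], Q = [[1], [2], [3], [4]]

Insert each entry of the permutation into P by Schensted row insertion, recording in Q the position of each new cell.

Insert 4: appended to row 1. P = [[4]], Q = [[1]].
Insert 3: 3 bumps 4 from row 1; 4 starts row 2. P = [[3], [4]], Q = [[1], [2]].
Insert 2: 2 bumps 3 from row 1; 3 bumps 4 from row 2; 4 starts row 3. P = [[2], [3], [4]], Q = [[1], [2], [3]].
Insert 1: 1 bumps 2 from row 1; 2 bumps 3 from row 2; 3 bumps 4 from row 3; 4 starts row 4. P = [[1], [2], [3], [4]], Q = [[1], [2], [3], [4]].

So P = [[1], [2], [3], [4]], Q = [[1], [2], [3], [4]].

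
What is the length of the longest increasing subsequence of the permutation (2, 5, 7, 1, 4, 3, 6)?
3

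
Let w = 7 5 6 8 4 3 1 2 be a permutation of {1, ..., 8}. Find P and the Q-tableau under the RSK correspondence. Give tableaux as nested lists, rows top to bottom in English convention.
Insert each entry of the permutation into P by Schensted row insertion, recording in Q the position of each new cell.

Insert 7: appended to row 1. P = [[7]], Q = [[1]].
Insert 5: 5 bumps 7 from row 1; 7 starts row 2. P = [[5], [7]], Q = [[1], [2]].
Insert 6: appended to row 1. P = [[5, 6], [7]], Q = [[1, 3], [2]].
Insert 8: appended to row 1. P = [[5, 6, 8], [7]], Q = [[1, 3, 4], [2]].
Insert 4: 4 bumps 5 from row 1; 5 bumps 7 from row 2; 7 starts row 3. P = [[4, 6, 8], [5], [7]], Q = [[1, 3, 4], [2], [5]].
Insert 3: 3 bumps 4 from row 1; 4 bumps 5 from row 2; 5 bumps 7 from row 3; 7 starts row 4. P = [[3, 6, 8], [4], [5], [7]], Q = [[1, 3, 4], [2], [5], [6]].
Insert 1: 1 bumps 3 from row 1; 3 bumps 4 from row 2; 4 bumps 5 from row 3; 5 bumps 7 from row 4; 7 starts row 5. P = [[1, 6, 8], [3], [4], [5], [7]], Q = [[1, 3, 4], [2], [5], [6], [7]].
Insert 2: 2 bumps 6 from row 1; 6 appends to row 2. P = [[1, 2, 8], [3, 6], [4], [5], [7]], Q = [[1, 3, 4], [2, 8], [5], [6], [7]].

So P = [[1, 2, 8], [3, 6], [4], [5], [7]], Q = [[1, 3, 4], [2, 8], [5], [6], [7]].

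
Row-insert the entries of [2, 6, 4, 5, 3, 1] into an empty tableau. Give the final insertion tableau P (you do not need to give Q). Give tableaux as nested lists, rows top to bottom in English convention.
Insert 2: appended to row 1. P = [[2]].
Insert 6: appended to row 1. P = [[2, 6]].
Insert 4: 4 bumps 6 from row 1; 6 starts row 2. P = [[2, 4], [6]].
Insert 5: appended to row 1. P = [[2, 4, 5], [6]].
Insert 3: 3 bumps 4 from row 1; 4 bumps 6 from row 2; 6 starts row 3. P = [[2, 3, 5], [4], [6]].
Insert 1: 1 bumps 2 from row 1; 2 bumps 4 from row 2; 4 bumps 6 from row 3; 6 starts row 4. P = [[1, 3, 5], [2], [4], [6]].

So P = [[1, 3, 5], [2], [4], [6]].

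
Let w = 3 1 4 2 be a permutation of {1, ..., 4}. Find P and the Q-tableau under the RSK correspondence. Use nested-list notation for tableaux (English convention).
P = [[1, 2], [3, 4]], Q = [[1, 3], [2, 4]]

Insert each entry of the permutation into P by Schensted row insertion, recording in Q the position of each new cell.

Insert 3: appended to row 1. P = [[3]].
Insert 1: 1 bumps 3 from row 1; 3 starts row 2. P = [[1], [3]].
Insert 4: appended to row 1. P = [[1, 4], [3]].
Insert 2: 2 bumps 4 from row 1; 4 appends to row 2. P = [[1, 2], [3, 4]].

So P = [[1, 2], [3, 4]], Q = [[1, 3], [2, 4]].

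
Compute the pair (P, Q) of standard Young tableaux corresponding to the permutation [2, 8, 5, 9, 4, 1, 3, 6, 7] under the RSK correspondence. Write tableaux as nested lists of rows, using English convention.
P = [[1, 3, 6, 7], [2, 4, 9], [5], [8]], Q = [[1, 2, 4, 9], [3, 7, 8], [5], [6]]

Insert each entry of the permutation into P by Schensted row insertion, recording in Q the position of each new cell.

Insert 2: appended to row 1. P = [[2]].
Insert 8: appended to row 1. P = [[2, 8]].
Insert 5: 5 bumps 8 from row 1; 8 starts row 2. P = [[2, 5], [8]].
Insert 9: appended to row 1. P = [[2, 5, 9], [8]].
Insert 4: 4 bumps 5 from row 1; 5 bumps 8 from row 2; 8 starts row 3. P = [[2, 4, 9], [5], [8]].
Insert 1: 1 bumps 2 from row 1; 2 bumps 5 from row 2; 5 bumps 8 from row 3; 8 starts row 4. P = [[1, 4, 9], [2], [5], [8]].
Insert 3: 3 bumps 4 from row 1; 4 appends to row 2. P = [[1, 3, 9], [2, 4], [5], [8]].
Insert 6: 6 bumps 9 from row 1; 9 appends to row 2. P = [[1, 3, 6], [2, 4, 9], [5], [8]].
Insert 7: appended to row 1. P = [[1, 3, 6, 7], [2, 4, 9], [5], [8]].

So P = [[1, 3, 6, 7], [2, 4, 9], [5], [8]], Q = [[1, 2, 4, 9], [3, 7, 8], [5], [6]].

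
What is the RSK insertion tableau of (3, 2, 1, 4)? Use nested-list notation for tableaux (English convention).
After inserting 3: P = [[3]].
After inserting 2: P = [[2], [3]].
After inserting 1: P = [[1], [2], [3]].
After inserting 4: P = [[1, 4], [2], [3]].

So P = [[1, 4], [2], [3]].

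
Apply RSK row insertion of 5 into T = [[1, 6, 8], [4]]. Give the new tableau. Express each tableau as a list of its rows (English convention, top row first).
In row 1, 5 replaces 6 (the leftmost entry greater than 5); 6 is bumped to row 2. 6 is appended to row 2. The new tableau is [[1, 5, 8], [4, 6]].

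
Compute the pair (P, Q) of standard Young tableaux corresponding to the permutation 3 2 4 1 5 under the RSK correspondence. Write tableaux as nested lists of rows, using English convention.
P = [[1, 4, 5], [2], [3]], Q = [[1, 3, 5], [2], [4]]

Insert each entry of the permutation into P by Schensted row insertion, recording in Q the position of each new cell.

Insert 3: appended to row 1. P = [[3]], Q = [[1]].
Insert 2: 2 bumps 3 from row 1; 3 starts row 2. P = [[2], [3]], Q = [[1], [2]].
Insert 4: appended to row 1. P = [[2, 4], [3]], Q = [[1, 3], [2]].
Insert 1: 1 bumps 2 from row 1; 2 bumps 3 from row 2; 3 starts row 3. P = [[1, 4], [2], [3]], Q = [[1, 3], [2], [4]].
Insert 5: appended to row 1. P = [[1, 4, 5], [2], [3]], Q = [[1, 3, 5], [2], [4]].

So P = [[1, 4, 5], [2], [3]], Q = [[1, 3, 5], [2], [4]].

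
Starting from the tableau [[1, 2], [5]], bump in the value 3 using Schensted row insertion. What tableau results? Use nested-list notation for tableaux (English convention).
[[1, 2, 3], [5]]

3 is larger than every entry of row 1, so it is appended to row 1. The new tableau is [[1, 2, 3], [5]].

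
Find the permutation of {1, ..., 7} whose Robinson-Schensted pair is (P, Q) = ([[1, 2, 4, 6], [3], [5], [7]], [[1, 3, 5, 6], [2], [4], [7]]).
Reverse the RSK construction: for i from n down to 1, find the cell of Q containing i, remove the entry at that cell from P, and reverse-bump it up through P; the value ejected from row 1 is w(i).

Step i=7: Q has 7 at row 4, column 1; remove 7 from row 4 of P and reverse-bump: 7 enters row 3 and ejects 5; 5 enters row 2 and ejects 3; 3 enters row 1 and ejects 2. So w(7) = 2. P is now [[1, 3, 4, 6], [5], [7]].
Step i=6: Q has 6 at row 1, column 4; remove that cell from P, ejecting 6. So w(6) = 6. P is now [[1, 3, 4], [5], [7]].
Step i=5: Q has 5 at row 1, column 3; remove that cell from P, ejecting 4. So w(5) = 4. P is now [[1, 3], [5], [7]].
Step i=4: Q has 4 at row 3, column 1; remove 7 from row 3 of P and reverse-bump: 7 enters row 2 and ejects 5; 5 enters row 1 and ejects 3. So w(4) = 3. P is now [[1, 5], [7]].
Step i=3: Q has 3 at row 1, column 2; remove that cell from P, ejecting 5. So w(3) = 5. P is now [[1], [7]].
Step i=2: Q has 2 at row 2, column 1; remove 7 from row 2 of P and reverse-bump: 7 enters row 1 and ejects 1. So w(2) = 1. P is now [[7]].
Step i=1: Q has 1 at row 1, column 1; remove that cell from P, ejecting 7. So w(1) = 7. P is now [].

So w = 7 1 5 3 4 6 2.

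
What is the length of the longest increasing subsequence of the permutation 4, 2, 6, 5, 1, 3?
2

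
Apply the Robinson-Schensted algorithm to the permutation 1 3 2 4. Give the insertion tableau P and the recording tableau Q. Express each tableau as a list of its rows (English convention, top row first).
Insert each entry of the permutation into P by Schensted row insertion, recording in Q the position of each new cell.

Insert 1: appended to row 1. P = [[1]], Q = [[1]].
Insert 3: appended to row 1. P = [[1, 3]], Q = [[1, 2]].
Insert 2: 2 bumps 3 from row 1; 3 starts row 2. P = [[1, 2], [3]], Q = [[1, 2], [3]].
Insert 4: appended to row 1. P = [[1, 2, 4], [3]], Q = [[1, 2, 4], [3]].

So P = [[1, 2, 4], [3]], Q = [[1, 2, 4], [3]].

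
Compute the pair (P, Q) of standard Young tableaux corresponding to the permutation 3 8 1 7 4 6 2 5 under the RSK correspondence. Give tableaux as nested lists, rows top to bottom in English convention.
Insert each entry of the permutation into P by Schensted row insertion, recording in Q the position of each new cell.

Insert 3: appended to row 1. P = [[3]].
Insert 8: appended to row 1. P = [[3, 8]].
Insert 1: 1 bumps 3 from row 1; 3 starts row 2. P = [[1, 8], [3]].
Insert 7: 7 bumps 8 from row 1; 8 appends to row 2. P = [[1, 7], [3, 8]].
Insert 4: 4 bumps 7 from row 1; 7 bumps 8 from row 2; 8 starts row 3. P = [[1, 4], [3, 7], [8]].
Insert 6: appended to row 1. P = [[1, 4, 6], [3, 7], [8]].
Insert 2: 2 bumps 4 from row 1; 4 bumps 7 from row 2; 7 bumps 8 from row 3; 8 starts row 4. P = [[1, 2, 6], [3, 4], [7], [8]].
Insert 5: 5 bumps 6 from row 1; 6 appends to row 2. P = [[1, 2, 5], [3, 4, 6], [7], [8]].

So P = [[1, 2, 5], [3, 4, 6], [7], [8]], Q = [[1, 2, 6], [3, 4, 8], [5], [7]].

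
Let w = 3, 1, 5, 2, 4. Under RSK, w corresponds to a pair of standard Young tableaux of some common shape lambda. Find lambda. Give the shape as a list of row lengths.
Row-insert each entry into an empty tableau.

After inserting 3: P = [[3]].
After inserting 1: P = [[1], [3]].
After inserting 5: P = [[1, 5], [3]].
After inserting 2: P = [[1, 2], [3, 5]].
After inserting 4: P = [[1, 2, 4], [3, 5]].

The final insertion tableau P = [[1, 2, 4], [3, 5]] has shape [3, 2].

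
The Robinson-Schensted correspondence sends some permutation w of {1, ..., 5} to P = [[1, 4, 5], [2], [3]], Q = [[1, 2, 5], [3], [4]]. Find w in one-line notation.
Reverse the RSK construction: for i from n down to 1, find the cell of Q containing i, remove the entry at that cell from P, and reverse-bump it up through P; the value ejected from row 1 is w(i).

Step i=5: Q has 5 at row 1, column 3; remove that cell from P, ejecting 5. So w(5) = 5. P is now [[1, 4], [2], [3]].
Step i=4: Q has 4 at row 3, column 1; remove 3 from row 3 of P and reverse-bump: 3 enters row 2 and ejects 2; 2 enters row 1 and ejects 1. So w(4) = 1. P is now [[2, 4], [3]].
Step i=3: Q has 3 at row 2, column 1; remove 3 from row 2 of P and reverse-bump: 3 enters row 1 and ejects 2. So w(3) = 2. P is now [[3, 4]].
Step i=2: Q has 2 at row 1, column 2; remove that cell from P, ejecting 4. So w(2) = 4. P is now [[3]].
Step i=1: Q has 1 at row 1, column 1; remove that cell from P, ejecting 3. So w(1) = 3. P is now [].

So w = 3 4 2 1 5.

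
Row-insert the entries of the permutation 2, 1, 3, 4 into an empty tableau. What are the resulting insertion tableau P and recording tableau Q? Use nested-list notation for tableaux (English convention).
Insert each entry of the permutation into P by Schensted row insertion, recording in Q the position of each new cell.

Insert 2: appended to row 1. P = [[2]].
Insert 1: 1 bumps 2 from row 1; 2 starts row 2. P = [[1], [2]].
Insert 3: appended to row 1. P = [[1, 3], [2]].
Insert 4: appended to row 1. P = [[1, 3, 4], [2]].

So P = [[1, 3, 4], [2]], Q = [[1, 3, 4], [2]].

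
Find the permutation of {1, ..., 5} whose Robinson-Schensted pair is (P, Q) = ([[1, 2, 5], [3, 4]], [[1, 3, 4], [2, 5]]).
3 1 4 5 2

Reverse the RSK construction: for i from n down to 1, find the cell of Q containing i, remove the entry at that cell from P, and reverse-bump it up through P; the value ejected from row 1 is w(i).

Step i=5: Q has 5 at row 2, column 2; remove 4 from row 2 of P and reverse-bump: 4 enters row 1 and ejects 2. So w(5) = 2. P is now [[1, 4, 5], [3]].
Step i=4: Q has 4 at row 1, column 3; remove that cell from P, ejecting 5. So w(4) = 5. P is now [[1, 4], [3]].
Step i=3: Q has 3 at row 1, column 2; remove that cell from P, ejecting 4. So w(3) = 4. P is now [[1], [3]].
Step i=2: Q has 2 at row 2, column 1; remove 3 from row 2 of P and reverse-bump: 3 enters row 1 and ejects 1. So w(2) = 1. P is now [[3]].
Step i=1: Q has 1 at row 1, column 1; remove that cell from P, ejecting 3. So w(1) = 3. P is now [].

So w = 3 1 4 5 2.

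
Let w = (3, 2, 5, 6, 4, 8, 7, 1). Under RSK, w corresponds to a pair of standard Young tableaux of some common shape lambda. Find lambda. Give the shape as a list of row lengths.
Row-insert each entry into an empty tableau.

After inserting 3: P = [[3]].
After inserting 2: P = [[2], [3]].
After inserting 5: P = [[2, 5], [3]].
After inserting 6: P = [[2, 5, 6], [3]].
After inserting 4: P = [[2, 4, 6], [3, 5]].
After inserting 8: P = [[2, 4, 6, 8], [3, 5]].
After inserting 7: P = [[2, 4, 6, 7], [3, 5, 8]].
After inserting 1: P = [[1, 4, 6, 7], [2, 5, 8], [3]].

The final insertion tableau P = [[1, 4, 6, 7], [2, 5, 8], [3]] has shape [4, 3, 1].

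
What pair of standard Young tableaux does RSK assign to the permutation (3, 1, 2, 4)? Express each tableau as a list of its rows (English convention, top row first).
P = [[1, 2, 4], [3]], Q = [[1, 3, 4], [2]]

Insert each entry of the permutation into P by Schensted row insertion, recording in Q the position of each new cell.

Insert 3: appended to row 1. P = [[3]].
Insert 1: 1 bumps 3 from row 1; 3 starts row 2. P = [[1], [3]].
Insert 2: appended to row 1. P = [[1, 2], [3]].
Insert 4: appended to row 1. P = [[1, 2, 4], [3]].

So P = [[1, 2, 4], [3]], Q = [[1, 3, 4], [2]].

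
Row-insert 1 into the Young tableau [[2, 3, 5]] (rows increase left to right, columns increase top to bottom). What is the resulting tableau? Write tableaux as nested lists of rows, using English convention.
[[1, 3, 5], [2]]

In row 1, 1 replaces 2 (the leftmost entry greater than 1); 2 is bumped to row 2. 2 starts a new row 2. The new tableau is [[1, 3, 5], [2]].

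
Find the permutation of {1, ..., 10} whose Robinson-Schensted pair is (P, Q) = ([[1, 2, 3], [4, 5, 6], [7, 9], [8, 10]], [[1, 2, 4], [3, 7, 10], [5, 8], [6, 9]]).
Reverse the RSK construction: for i from n down to 1, find the cell of Q containing i, remove the entry at that cell from P, and reverse-bump it up through P; the value ejected from row 1 is w(i).

Step i=10: Q has 10 at row 2, column 3; remove 6 from row 2 of P and reverse-bump: 6 enters row 1 and ejects 3. So w(10) = 3. P is now [[1, 2, 6], [4, 5], [7, 9], [8, 10]].
Step i=9: Q has 9 at row 4, column 2; remove 10 from row 4 of P and reverse-bump: 10 enters row 3 and ejects 9; 9 enters row 2 and ejects 5; 5 enters row 1 and ejects 2. So w(9) = 2. P is now [[1, 5, 6], [4, 9], [7, 10], [8]].
Step i=8: Q has 8 at row 3, column 2; remove 10 from row 3 of P and reverse-bump: 10 enters row 2 and ejects 9; 9 enters row 1 and ejects 6. So w(8) = 6. P is now [[1, 5, 9], [4, 10], [7], [8]].
Step i=7: Q has 7 at row 2, column 2; remove 10 from row 2 of P and reverse-bump: 10 enters row 1 and ejects 9. So w(7) = 9. P is now [[1, 5, 10], [4], [7], [8]].
Step i=6: Q has 6 at row 4, column 1; remove 8 from row 4 of P and reverse-bump: 8 enters row 3 and ejects 7; 7 enters row 2 and ejects 4; 4 enters row 1 and ejects 1. So w(6) = 1. P is now [[4, 5, 10], [7], [8]].
Step i=5: Q has 5 at row 3, column 1; remove 8 from row 3 of P and reverse-bump: 8 enters row 2 and ejects 7; 7 enters row 1 and ejects 5. So w(5) = 5. P is now [[4, 7, 10], [8]].
Step i=4: Q has 4 at row 1, column 3; remove that cell from P, ejecting 10. So w(4) = 10. P is now [[4, 7], [8]].
Step i=3: Q has 3 at row 2, column 1; remove 8 from row 2 of P and reverse-bump: 8 enters row 1 and ejects 7. So w(3) = 7. P is now [[4, 8]].
Step i=2: Q has 2 at row 1, column 2; remove that cell from P, ejecting 8. So w(2) = 8. P is now [[4]].
Step i=1: Q has 1 at row 1, column 1; remove that cell from P, ejecting 4. So w(1) = 4. P is now [].

So w = 4 8 7 10 5 1 9 6 2 3.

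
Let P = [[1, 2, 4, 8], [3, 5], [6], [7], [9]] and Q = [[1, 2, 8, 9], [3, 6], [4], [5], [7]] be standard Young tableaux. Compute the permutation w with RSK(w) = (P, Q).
Reverse RSK: for i = n, n-1, ..., 1, locate i in Q, remove the corresponding corner cell from P, and reverse-bump its entry up through P; the value ejected from row 1 is w(i).

So w = 3 9 7 6 1 5 2 4 8.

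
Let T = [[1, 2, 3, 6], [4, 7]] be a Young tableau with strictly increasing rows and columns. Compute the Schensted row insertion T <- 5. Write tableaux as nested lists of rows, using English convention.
In row 1, 5 replaces 6 (the leftmost entry greater than 5); 6 is bumped to row 2. In row 2, 6 replaces 7 (the leftmost entry greater than 6); 7 is bumped to row 3. 7 starts a new row 3. The new tableau is [[1, 2, 3, 5], [4, 6], [7]].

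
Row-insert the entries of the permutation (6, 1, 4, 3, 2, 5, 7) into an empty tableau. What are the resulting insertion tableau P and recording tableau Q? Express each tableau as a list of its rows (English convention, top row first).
Insert each entry of the permutation into P by Schensted row insertion, recording in Q the position of each new cell.

Insert 6: appended to row 1. P = [[6]].
Insert 1: 1 bumps 6 from row 1; 6 starts row 2. P = [[1], [6]].
Insert 4: appended to row 1. P = [[1, 4], [6]].
Insert 3: 3 bumps 4 from row 1; 4 bumps 6 from row 2; 6 starts row 3. P = [[1, 3], [4], [6]].
Insert 2: 2 bumps 3 from row 1; 3 bumps 4 from row 2; 4 bumps 6 from row 3; 6 starts row 4. P = [[1, 2], [3], [4], [6]].
Insert 5: appended to row 1. P = [[1, 2, 5], [3], [4], [6]].
Insert 7: appended to row 1. P = [[1, 2, 5, 7], [3], [4], [6]].

So P = [[1, 2, 5, 7], [3], [4], [6]], Q = [[1, 3, 6, 7], [2], [4], [5]].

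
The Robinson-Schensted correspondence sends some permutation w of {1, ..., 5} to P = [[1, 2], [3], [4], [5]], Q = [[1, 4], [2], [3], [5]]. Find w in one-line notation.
Reverse the RSK construction: for i from n down to 1, find the cell of Q containing i, remove the entry at that cell from P, and reverse-bump it up through P; the value ejected from row 1 is w(i).

Step i=5: Q has 5 at row 4, column 1; remove 5 from row 4 of P and reverse-bump: 5 enters row 3 and ejects 4; 4 enters row 2 and ejects 3; 3 enters row 1 and ejects 2. So w(5) = 2. P is now [[1, 3], [4], [5]].
Step i=4: Q has 4 at row 1, column 2; remove that cell from P, ejecting 3. So w(4) = 3. P is now [[1], [4], [5]].
Step i=3: Q has 3 at row 3, column 1; remove 5 from row 3 of P and reverse-bump: 5 enters row 2 and ejects 4; 4 enters row 1 and ejects 1. So w(3) = 1. P is now [[4], [5]].
Step i=2: Q has 2 at row 2, column 1; remove 5 from row 2 of P and reverse-bump: 5 enters row 1 and ejects 4. So w(2) = 4. P is now [[5]].
Step i=1: Q has 1 at row 1, column 1; remove that cell from P, ejecting 5. So w(1) = 5. P is now [].

So w = 5 4 1 3 2.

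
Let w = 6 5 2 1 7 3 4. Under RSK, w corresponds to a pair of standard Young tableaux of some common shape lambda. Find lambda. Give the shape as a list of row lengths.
[3, 2, 1, 1]

Row-insert each entry into an empty tableau.

After inserting 6: P = [[6]].
After inserting 5: P = [[5], [6]].
After inserting 2: P = [[2], [5], [6]].
After inserting 1: P = [[1], [2], [5], [6]].
After inserting 7: P = [[1, 7], [2], [5], [6]].
After inserting 3: P = [[1, 3], [2, 7], [5], [6]].
After inserting 4: P = [[1, 3, 4], [2, 7], [5], [6]].

The final insertion tableau P = [[1, 3, 4], [2, 7], [5], [6]] has shape [3, 2, 1, 1].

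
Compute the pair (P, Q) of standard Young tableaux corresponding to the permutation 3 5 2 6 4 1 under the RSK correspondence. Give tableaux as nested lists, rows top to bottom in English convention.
P = [[1, 4, 6], [2, 5], [3]], Q = [[1, 2, 4], [3, 5], [6]]

Insert each entry of the permutation into P by Schensted row insertion, recording in Q the position of each new cell.

After inserting 3: P = [[3]].
After inserting 5: P = [[3, 5]].
After inserting 2: P = [[2, 5], [3]].
After inserting 6: P = [[2, 5, 6], [3]].
After inserting 4: P = [[2, 4, 6], [3, 5]].
After inserting 1: P = [[1, 4, 6], [2, 5], [3]].

So P = [[1, 4, 6], [2, 5], [3]], Q = [[1, 2, 4], [3, 5], [6]].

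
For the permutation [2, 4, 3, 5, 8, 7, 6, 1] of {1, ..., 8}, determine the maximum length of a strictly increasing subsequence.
4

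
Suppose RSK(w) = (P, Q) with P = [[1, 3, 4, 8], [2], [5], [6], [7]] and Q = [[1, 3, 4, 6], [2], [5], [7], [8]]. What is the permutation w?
Reverse the RSK construction: for i from n down to 1, find the cell of Q containing i, remove the entry at that cell from P, and reverse-bump it up through P; the value ejected from row 1 is w(i).

Step i=8: Q has 8 at row 5, column 1; remove 7 from row 5 of P and reverse-bump: 7 enters row 4 and ejects 6; 6 enters row 3 and ejects 5; 5 enters row 2 and ejects 2; 2 enters row 1 and ejects 1. So w(8) = 1. P is now [[2, 3, 4, 8], [5], [6], [7]].
Step i=7: Q has 7 at row 4, column 1; remove 7 from row 4 of P and reverse-bump: 7 enters row 3 and ejects 6; 6 enters row 2 and ejects 5; 5 enters row 1 and ejects 4. So w(7) = 4. P is now [[2, 3, 5, 8], [6], [7]].
Step i=6: Q has 6 at row 1, column 4; remove that cell from P, ejecting 8. So w(6) = 8. P is now [[2, 3, 5], [6], [7]].
Step i=5: Q has 5 at row 3, column 1; remove 7 from row 3 of P and reverse-bump: 7 enters row 2 and ejects 6; 6 enters row 1 and ejects 5. So w(5) = 5. P is now [[2, 3, 6], [7]].
Step i=4: Q has 4 at row 1, column 3; remove that cell from P, ejecting 6. So w(4) = 6. P is now [[2, 3], [7]].
Step i=3: Q has 3 at row 1, column 2; remove that cell from P, ejecting 3. So w(3) = 3. P is now [[2], [7]].
Step i=2: Q has 2 at row 2, column 1; remove 7 from row 2 of P and reverse-bump: 7 enters row 1 and ejects 2. So w(2) = 2. P is now [[7]].
Step i=1: Q has 1 at row 1, column 1; remove that cell from P, ejecting 7. So w(1) = 7. P is now [].

So w = 7 2 3 6 5 8 4 1.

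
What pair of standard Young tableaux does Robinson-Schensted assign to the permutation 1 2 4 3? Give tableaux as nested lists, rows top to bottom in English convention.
P = [[1, 2, 3], [4]], Q = [[1, 2, 3], [4]]

Insert each entry of the permutation into P by Schensted row insertion, recording in Q the position of each new cell.

After inserting 1: P = [[1]].
After inserting 2: P = [[1, 2]].
After inserting 4: P = [[1, 2, 4]].
After inserting 3: P = [[1, 2, 3], [4]].

So P = [[1, 2, 3], [4]], Q = [[1, 2, 3], [4]].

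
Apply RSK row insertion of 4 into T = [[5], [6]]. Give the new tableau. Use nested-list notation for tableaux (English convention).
[[4], [5], [6]]

In row 1, 4 replaces 5 (the leftmost entry greater than 4); 5 is bumped to row 2. In row 2, 5 replaces 6 (the leftmost entry greater than 5); 6 is bumped to row 3. 6 starts a new row 3. The new tableau is [[4], [5], [6]].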